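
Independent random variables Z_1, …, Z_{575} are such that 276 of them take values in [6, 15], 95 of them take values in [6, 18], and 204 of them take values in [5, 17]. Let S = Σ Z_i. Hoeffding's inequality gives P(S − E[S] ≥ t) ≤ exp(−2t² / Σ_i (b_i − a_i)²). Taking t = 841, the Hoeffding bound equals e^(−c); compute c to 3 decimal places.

Σ(b_i − a_i)² = 276·9² + 95·12² + 204·12² = 65412.
c = 2t² / 65412 = 2·841² / 65412 = 21.6254.

21.625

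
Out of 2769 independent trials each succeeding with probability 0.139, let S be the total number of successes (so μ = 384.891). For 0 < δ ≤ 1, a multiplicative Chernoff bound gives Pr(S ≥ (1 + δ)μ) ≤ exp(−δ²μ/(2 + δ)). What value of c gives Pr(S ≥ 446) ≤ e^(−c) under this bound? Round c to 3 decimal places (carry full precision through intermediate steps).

Write 446 = (1 + δ)μ, so δ = 446/384.891 − 1 = 0.1587696…
Then the exponent is δ²μ/(2 + δ) = (446 − μ)² / (μ·(2 + δ)) = 4.494344.

4.494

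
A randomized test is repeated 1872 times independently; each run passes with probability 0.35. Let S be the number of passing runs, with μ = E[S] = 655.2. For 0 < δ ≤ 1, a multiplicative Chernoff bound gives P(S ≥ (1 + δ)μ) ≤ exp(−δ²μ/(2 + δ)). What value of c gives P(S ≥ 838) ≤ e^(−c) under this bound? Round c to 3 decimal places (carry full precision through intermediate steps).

Write 838 = (1 + δ)μ, so δ = 838/655.2 − 1 = 0.2789988…
Then the exponent is δ²μ/(2 + δ) = (838 − μ)² / (μ·(2 + δ)) = 22.378677.

22.379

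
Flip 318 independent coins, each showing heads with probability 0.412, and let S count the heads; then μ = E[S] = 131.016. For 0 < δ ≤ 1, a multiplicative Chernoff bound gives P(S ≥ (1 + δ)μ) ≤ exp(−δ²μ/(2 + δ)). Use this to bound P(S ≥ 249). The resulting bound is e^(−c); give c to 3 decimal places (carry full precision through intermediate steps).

Write 249 = (1 + δ)μ, so δ = 249/131.016 − 1 = 0.9005312…
Then the exponent is δ²μ/(2 + δ) = (249 − μ)² / (μ·(2 + δ)) = 36.630627.

36.631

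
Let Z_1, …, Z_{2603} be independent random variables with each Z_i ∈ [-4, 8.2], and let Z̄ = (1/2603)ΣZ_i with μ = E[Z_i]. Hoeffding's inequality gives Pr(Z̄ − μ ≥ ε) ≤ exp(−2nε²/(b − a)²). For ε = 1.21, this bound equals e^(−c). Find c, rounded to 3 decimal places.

51.210

c = 2nε²/(b − a)² = 2·2603·1.21² / 12.2² = 51.2101.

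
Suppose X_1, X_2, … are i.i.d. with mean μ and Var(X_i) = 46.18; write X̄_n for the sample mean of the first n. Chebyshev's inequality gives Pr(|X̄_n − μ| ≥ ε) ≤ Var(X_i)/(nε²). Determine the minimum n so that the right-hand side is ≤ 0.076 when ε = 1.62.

232

Require 46.18/(n·1.62²) ≤ 0.076, i.e. n ≥ 46.18/(0.076·1.62²) = 231.532.
The smallest integer n is 232.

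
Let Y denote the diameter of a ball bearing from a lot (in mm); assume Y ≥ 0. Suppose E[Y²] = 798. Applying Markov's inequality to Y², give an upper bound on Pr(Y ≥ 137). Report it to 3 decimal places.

Since Y ≥ 0, the event {Y ≥ 137} is the same as {Y² ≥ 18769}.
Markov's inequality applied to Y² gives Pr(Y² ≥ 18769) ≤ E[Y²]/18769 = 798/18769 = 0.0425.

0.043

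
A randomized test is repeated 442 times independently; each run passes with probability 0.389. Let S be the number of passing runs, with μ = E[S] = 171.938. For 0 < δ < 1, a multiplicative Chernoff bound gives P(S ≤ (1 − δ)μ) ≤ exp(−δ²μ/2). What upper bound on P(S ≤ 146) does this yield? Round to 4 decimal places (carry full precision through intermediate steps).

Write 146 = (1 − δ)μ, so δ = 1 − 146/171.938 = 0.1508567…
Then the exponent is δ²μ/2 = (μ − 146)²/(2μ) = 1.956461.
Bound = exp(−1.956461) = 0.14136.

0.1414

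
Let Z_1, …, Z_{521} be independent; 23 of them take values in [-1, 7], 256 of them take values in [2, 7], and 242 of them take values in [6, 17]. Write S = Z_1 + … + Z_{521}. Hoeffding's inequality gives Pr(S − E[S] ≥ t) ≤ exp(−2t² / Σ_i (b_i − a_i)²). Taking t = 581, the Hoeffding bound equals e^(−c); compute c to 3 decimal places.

18.171

Σ(b_i − a_i)² = 23·8² + 256·5² + 242·11² = 37154.
c = 2t² / 37154 = 2·581² / 37154 = 18.1709.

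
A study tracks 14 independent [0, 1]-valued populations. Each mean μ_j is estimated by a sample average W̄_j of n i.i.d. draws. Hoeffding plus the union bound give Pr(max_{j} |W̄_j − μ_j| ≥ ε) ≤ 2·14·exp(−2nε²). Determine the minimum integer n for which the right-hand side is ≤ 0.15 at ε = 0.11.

Need 2·14·exp(−2nε²) ≤ 0.15, i.e. exp(−2nε²) ≤ 0.15/28.
So 2nε² ≥ ln(28/0.15) = 5.229324.
Hence n ≥ 5.229324/(2·0.11²) = 216.088.
The smallest integer n is 217.

217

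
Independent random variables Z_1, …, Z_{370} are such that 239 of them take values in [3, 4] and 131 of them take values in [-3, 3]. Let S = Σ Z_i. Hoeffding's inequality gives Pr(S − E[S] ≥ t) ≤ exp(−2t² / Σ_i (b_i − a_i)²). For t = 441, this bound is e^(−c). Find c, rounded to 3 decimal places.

Σ(b_i − a_i)² = 239·1² + 131·6² = 4955.
c = 2t² / 4955 = 2·441² / 4955 = 78.4989.

78.499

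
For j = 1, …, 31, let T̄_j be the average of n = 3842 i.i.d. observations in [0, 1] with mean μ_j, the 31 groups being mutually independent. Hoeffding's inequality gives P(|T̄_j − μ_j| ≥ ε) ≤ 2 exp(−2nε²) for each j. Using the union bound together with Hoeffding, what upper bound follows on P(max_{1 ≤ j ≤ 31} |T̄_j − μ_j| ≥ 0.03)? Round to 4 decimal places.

Per-experiment Hoeffding bound: 2·exp(−2·3842·0.03²) = 2·exp(−6.91560) = 0.0019844.
Union bound over 31 events: 31·0.0019844 = 0.06152.

0.0615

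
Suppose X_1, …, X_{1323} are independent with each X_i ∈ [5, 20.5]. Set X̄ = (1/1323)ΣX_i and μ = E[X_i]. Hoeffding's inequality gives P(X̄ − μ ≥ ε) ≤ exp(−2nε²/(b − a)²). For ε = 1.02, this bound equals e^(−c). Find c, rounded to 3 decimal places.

11.458

c = 2nε²/(b − a)² = 2·1323·1.02² / 15.5² = 11.4585.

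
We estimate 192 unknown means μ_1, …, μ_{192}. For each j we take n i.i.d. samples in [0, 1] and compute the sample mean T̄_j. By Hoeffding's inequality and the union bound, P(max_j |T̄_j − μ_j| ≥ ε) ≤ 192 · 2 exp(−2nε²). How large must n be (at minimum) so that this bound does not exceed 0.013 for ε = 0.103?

Need 2·192·exp(−2nε²) ≤ 0.013, i.e. exp(−2nε²) ≤ 0.013/384.
So 2nε² ≥ ln(384/0.013) = 10.293448.
Hence n ≥ 10.293448/(2·0.103²) = 485.128.
The smallest integer n is 486.

486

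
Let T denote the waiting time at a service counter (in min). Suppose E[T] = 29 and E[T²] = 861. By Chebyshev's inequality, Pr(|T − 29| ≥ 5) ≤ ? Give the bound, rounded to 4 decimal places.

Var(T) = E[T²] − (E[T])² = 861 − 841 = 20.
Chebyshev's inequality: Pr(|T − μ| ≥ t) ≤ Var(T)/t² = 20/25 = 0.8000.

0.8000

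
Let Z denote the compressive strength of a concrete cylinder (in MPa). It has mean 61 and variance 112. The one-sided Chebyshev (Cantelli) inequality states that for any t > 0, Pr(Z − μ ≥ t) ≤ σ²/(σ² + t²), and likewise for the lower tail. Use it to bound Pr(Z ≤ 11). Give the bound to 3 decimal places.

0.043

Here σ² = 112 and t = 50, so σ² + t² = 2612.
Cantelli's bound: 112/2612 = 0.0429.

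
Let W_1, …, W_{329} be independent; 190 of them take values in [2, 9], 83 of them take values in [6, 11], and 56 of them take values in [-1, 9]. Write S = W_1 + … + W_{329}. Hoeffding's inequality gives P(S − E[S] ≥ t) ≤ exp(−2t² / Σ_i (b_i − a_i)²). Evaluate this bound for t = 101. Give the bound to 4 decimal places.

0.3008

Σ(b_i − a_i)² = 190·7² + 83·5² + 56·10² = 16985.
Exponent = 2·101² / 16985 = 1.20118.
Bound = exp(−1.20118) = 0.30084.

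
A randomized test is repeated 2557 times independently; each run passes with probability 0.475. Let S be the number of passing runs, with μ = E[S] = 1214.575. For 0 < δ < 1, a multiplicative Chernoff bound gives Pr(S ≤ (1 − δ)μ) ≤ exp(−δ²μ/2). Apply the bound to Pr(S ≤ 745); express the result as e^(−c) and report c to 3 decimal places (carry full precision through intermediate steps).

Write 745 = (1 − δ)μ, so δ = 1 − 745/1214.575 = 0.3866167…
Then the exponent is δ²μ/2 = (μ − 745)²/(2μ) = 90.772773.

90.773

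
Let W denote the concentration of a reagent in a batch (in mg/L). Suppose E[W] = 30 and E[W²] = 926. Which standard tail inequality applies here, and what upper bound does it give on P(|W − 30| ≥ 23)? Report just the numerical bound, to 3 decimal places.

0.049

The first two moments determine the variance, so Chebyshev's inequality is the sharpest standard bound available.
Var(W) = E[W²] − (E[W])² = 926 − 900 = 26.
Chebyshev's inequality: P(|W − μ| ≥ t) ≤ Var(W)/t² = 26/529 = 0.0491.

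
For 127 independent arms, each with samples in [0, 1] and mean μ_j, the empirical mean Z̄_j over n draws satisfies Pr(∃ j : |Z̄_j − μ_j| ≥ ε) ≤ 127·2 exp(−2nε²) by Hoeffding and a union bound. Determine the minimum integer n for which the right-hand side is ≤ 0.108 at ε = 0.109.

Need 2·127·exp(−2nε²) ≤ 0.108, i.e. exp(−2nε²) ≤ 0.108/254.
So 2nε² ≥ ln(254/0.108) = 7.762958.
Hence n ≥ 7.762958/(2·0.109²) = 326.696.
The smallest integer n is 327.

327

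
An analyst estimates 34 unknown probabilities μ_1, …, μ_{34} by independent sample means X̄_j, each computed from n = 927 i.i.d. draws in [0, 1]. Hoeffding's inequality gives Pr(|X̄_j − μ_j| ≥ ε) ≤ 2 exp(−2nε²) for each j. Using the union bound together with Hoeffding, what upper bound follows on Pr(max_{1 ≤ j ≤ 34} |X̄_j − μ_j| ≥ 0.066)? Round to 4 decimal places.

Per-experiment Hoeffding bound: 2·exp(−2·927·0.066²) = 2·exp(−8.07602) = 0.00062181.
Union bound over 34 events: 34·0.00062181 = 0.02114.

0.0211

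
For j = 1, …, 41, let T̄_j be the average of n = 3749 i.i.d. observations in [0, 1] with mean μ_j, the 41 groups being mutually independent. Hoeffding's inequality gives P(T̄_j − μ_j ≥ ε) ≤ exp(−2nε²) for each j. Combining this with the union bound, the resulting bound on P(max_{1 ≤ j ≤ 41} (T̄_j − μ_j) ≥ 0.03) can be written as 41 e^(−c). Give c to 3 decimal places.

6.748

Union bound over the 41 events: P(max_{1 ≤ j ≤ 41} (T̄_j − μ_j) ≥ 0.03) ≤ 41·exp(−2nε²) = 41 exp(−2·3749·0.03²).
So c = 2·3749·0.03² = 6.7482.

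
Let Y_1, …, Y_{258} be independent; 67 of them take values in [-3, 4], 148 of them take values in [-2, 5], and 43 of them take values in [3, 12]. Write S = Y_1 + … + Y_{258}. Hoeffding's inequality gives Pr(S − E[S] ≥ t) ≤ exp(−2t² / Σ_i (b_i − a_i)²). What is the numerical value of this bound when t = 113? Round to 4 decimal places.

0.1617

Σ(b_i − a_i)² = 67·7² + 148·7² + 43·9² = 14018.
Exponent = 2·113² / 14018 = 1.82180.
Bound = exp(−1.82180) = 0.16173.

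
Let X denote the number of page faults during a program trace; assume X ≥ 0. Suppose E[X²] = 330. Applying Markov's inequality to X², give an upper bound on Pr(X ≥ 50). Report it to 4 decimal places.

0.1320

Since X ≥ 0, the event {X ≥ 50} is the same as {X² ≥ 2500}.
Markov's inequality applied to X² gives Pr(X² ≥ 2500) ≤ E[X²]/2500 = 330/2500 = 0.1320.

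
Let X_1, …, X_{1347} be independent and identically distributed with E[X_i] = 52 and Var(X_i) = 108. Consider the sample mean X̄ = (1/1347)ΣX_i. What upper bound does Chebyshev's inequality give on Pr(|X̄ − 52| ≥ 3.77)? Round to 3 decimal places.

Var(X̄) = Var(X_i)/n = 108/1347 = 0.080178.
Chebyshev: Pr(|X̄ − 52| ≥ 3.77) ≤ Var(X̄)/(3.77)² = 108/(1347·3.77²) = 0.0056.

0.006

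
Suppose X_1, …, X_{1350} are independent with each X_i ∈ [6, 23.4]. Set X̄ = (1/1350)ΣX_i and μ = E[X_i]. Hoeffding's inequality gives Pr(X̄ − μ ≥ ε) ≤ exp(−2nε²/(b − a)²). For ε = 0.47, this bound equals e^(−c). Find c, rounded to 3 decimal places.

1.970

c = 2nε²/(b − a)² = 2·1350·0.47² / 17.4² = 1.9700.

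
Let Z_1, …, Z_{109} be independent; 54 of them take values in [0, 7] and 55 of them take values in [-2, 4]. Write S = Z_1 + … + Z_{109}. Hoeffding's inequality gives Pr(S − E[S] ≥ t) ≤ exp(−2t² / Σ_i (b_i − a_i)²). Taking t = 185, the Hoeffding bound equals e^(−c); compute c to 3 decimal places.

Σ(b_i − a_i)² = 54·7² + 55·6² = 4626.
c = 2t² / 4626 = 2·185² / 4626 = 14.7968.

14.797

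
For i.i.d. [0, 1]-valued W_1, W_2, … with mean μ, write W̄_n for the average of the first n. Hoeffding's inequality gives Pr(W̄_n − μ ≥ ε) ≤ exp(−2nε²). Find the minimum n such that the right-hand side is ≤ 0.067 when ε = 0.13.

80

Require exp(−2nε²) ≤ 0.067, i.e. 2nε² ≥ ln(1/0.067) = 2.703063.
So n ≥ 2.703063 / (2·0.13²) = 79.972.
The smallest integer n is 80.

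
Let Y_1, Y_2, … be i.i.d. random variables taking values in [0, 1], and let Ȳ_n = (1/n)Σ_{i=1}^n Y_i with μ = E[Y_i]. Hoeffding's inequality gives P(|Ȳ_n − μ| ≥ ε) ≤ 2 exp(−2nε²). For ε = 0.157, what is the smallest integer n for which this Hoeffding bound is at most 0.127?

Require 2·exp(−2nε²) ≤ 0.127, i.e. 2nε² ≥ ln(2/0.127) = 2.756715.
So n ≥ 2.756715 / (2·0.157²) = 55.919.
The smallest integer n is 56.

56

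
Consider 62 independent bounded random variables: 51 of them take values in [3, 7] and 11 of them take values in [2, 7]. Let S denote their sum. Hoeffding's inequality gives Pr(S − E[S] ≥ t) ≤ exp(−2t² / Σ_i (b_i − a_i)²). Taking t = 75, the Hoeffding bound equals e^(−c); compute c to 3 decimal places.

Σ(b_i − a_i)² = 51·4² + 11·5² = 1091.
c = 2t² / 1091 = 2·75² / 1091 = 10.3116.

10.312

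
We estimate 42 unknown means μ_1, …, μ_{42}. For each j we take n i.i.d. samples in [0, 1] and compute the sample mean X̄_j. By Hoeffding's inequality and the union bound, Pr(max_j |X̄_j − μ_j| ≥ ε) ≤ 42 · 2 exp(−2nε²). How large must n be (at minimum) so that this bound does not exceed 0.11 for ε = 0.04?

2075

Need 2·42·exp(−2nε²) ≤ 0.11, i.e. exp(−2nε²) ≤ 0.11/84.
So 2nε² ≥ ln(84/0.11) = 6.638092.
Hence n ≥ 6.638092/(2·0.04²) = 2074.404.
The smallest integer n is 2075.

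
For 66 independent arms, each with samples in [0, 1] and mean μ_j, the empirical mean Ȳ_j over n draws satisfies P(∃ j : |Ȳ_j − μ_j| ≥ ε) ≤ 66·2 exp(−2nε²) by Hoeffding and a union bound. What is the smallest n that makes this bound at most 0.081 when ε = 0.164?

Need 2·66·exp(−2nε²) ≤ 0.081, i.e. exp(−2nε²) ≤ 0.081/132.
So 2nε² ≥ ln(132/0.081) = 7.396108.
Hence n ≥ 7.396108/(2·0.164²) = 137.495.
The smallest integer n is 138.

138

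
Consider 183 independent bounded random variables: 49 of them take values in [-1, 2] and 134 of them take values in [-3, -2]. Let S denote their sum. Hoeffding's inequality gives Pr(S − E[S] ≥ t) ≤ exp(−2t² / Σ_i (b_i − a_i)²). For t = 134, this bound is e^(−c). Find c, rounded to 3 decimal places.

62.456

Σ(b_i − a_i)² = 49·3² + 134·1² = 575.
c = 2t² / 575 = 2·134² / 575 = 62.4557.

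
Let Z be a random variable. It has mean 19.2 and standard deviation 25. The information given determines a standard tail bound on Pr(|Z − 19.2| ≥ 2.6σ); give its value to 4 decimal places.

Mean and variance are known, so Chebyshev's inequality applies.
Chebyshev: Pr(|Z − μ| ≥ t) ≤ Var(Z)/t².
Var(Z) = σ² = 25² = 625.
t = 2.6·25 = 65.
Bound = 625 / 4225 = 0.1479.

0.1479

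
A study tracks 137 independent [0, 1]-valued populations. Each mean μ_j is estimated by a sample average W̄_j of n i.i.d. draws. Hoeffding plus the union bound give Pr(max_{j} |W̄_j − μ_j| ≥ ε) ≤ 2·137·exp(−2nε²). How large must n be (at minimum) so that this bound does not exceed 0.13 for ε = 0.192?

104

Need 2·137·exp(−2nε²) ≤ 0.13, i.e. exp(−2nε²) ≤ 0.13/274.
So 2nε² ≥ ln(274/0.13) = 7.653349.
Hence n ≥ 7.653349/(2·0.192²) = 103.805.
The smallest integer n is 104.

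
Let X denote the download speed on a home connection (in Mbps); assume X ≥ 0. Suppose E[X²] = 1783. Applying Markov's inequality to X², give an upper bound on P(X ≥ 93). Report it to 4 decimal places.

Since X ≥ 0, the event {X ≥ 93} is the same as {X² ≥ 8649}.
Markov's inequality applied to X² gives P(X² ≥ 8649) ≤ E[X²]/8649 = 1783/8649 = 0.2062.

0.2062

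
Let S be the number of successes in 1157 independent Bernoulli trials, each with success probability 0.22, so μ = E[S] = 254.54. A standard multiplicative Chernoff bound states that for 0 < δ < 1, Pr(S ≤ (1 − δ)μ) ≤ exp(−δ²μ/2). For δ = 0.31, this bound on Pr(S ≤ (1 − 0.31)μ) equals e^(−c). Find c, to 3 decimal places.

12.231

c = δ²μ/2 = 0.31²·254.54/2 = 12.2306.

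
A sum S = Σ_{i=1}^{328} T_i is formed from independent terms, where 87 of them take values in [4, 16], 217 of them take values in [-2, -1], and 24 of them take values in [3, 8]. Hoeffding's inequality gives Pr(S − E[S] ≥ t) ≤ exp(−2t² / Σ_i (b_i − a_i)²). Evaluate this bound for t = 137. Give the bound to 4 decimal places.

0.0600

Σ(b_i − a_i)² = 87·12² + 217·1² + 24·5² = 13345.
Exponent = 2·137² / 13345 = 2.81289.
Bound = exp(−2.81289) = 0.06003.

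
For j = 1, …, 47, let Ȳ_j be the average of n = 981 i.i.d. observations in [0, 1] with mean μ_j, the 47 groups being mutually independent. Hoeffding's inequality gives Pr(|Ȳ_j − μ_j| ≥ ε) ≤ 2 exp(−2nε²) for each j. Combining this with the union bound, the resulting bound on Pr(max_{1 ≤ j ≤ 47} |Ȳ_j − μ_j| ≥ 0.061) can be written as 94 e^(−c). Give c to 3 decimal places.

Union bound over the 47 events: Pr(max_{1 ≤ j ≤ 47} |Ȳ_j − μ_j| ≥ 0.061) ≤ 47·2·exp(−2nε²) = 94 exp(−2·981·0.061²).
So c = 2·981·0.061² = 7.3006.

7.301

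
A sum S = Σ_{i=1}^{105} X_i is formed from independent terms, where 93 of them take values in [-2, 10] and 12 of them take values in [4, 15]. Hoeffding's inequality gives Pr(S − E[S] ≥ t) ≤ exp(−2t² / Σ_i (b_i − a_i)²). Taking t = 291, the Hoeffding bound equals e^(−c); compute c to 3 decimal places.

Σ(b_i − a_i)² = 93·12² + 12·11² = 14844.
c = 2t² / 14844 = 2·291² / 14844 = 11.4095.

11.409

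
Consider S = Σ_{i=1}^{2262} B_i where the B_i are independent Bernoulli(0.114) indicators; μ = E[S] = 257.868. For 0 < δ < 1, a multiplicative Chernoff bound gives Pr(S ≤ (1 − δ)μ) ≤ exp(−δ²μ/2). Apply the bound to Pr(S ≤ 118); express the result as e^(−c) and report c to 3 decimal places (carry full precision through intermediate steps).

37.932

Write 118 = (1 − δ)μ, so δ = 1 − 118/257.868 = 0.5424015…
Then the exponent is δ²μ/2 = (μ − 118)²/(2μ) = 37.932309.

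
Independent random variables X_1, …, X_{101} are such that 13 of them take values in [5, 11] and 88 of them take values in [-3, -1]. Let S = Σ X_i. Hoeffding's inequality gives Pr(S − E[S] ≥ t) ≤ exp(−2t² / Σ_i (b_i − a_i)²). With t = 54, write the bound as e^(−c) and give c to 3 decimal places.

7.112

Σ(b_i − a_i)² = 13·6² + 88·2² = 820.
c = 2t² / 820 = 2·54² / 820 = 7.1122.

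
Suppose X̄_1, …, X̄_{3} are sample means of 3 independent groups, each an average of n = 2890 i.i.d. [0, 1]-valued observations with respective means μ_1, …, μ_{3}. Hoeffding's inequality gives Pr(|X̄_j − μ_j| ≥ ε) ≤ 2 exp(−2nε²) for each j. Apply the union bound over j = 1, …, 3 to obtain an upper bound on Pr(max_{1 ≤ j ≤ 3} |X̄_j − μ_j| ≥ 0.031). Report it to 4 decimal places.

Per-experiment Hoeffding bound: 2·exp(−2·2890·0.031²) = 2·exp(−5.55458) = 0.0077394.
Union bound over 3 events: 3·0.0077394 = 0.02322.

0.0232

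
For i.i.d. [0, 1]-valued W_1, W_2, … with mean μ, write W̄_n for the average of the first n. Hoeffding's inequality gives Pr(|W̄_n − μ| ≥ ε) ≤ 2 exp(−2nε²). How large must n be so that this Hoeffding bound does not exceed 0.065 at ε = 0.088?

222

Require 2·exp(−2nε²) ≤ 0.065, i.e. 2nε² ≥ ln(2/0.065) = 3.426515.
So n ≥ 3.426515 / (2·0.088²) = 221.237.
The smallest integer n is 222.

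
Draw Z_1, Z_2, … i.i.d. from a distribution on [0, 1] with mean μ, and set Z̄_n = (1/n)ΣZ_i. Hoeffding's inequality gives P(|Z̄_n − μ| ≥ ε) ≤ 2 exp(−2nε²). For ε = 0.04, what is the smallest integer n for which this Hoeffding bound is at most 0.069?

1053

Require 2·exp(−2nε²) ≤ 0.069, i.e. 2nε² ≥ ln(2/0.069) = 3.366796.
So n ≥ 3.366796 / (2·0.04²) = 1052.124.
The smallest integer n is 1053.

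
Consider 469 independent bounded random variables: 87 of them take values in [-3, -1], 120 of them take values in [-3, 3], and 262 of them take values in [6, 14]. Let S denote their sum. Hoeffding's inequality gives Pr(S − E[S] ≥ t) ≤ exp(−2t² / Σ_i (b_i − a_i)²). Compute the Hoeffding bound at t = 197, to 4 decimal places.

Σ(b_i − a_i)² = 87·2² + 120·6² + 262·8² = 21436.
Exponent = 2·197² / 21436 = 3.62092.
Bound = exp(−3.62092) = 0.02676.

0.0268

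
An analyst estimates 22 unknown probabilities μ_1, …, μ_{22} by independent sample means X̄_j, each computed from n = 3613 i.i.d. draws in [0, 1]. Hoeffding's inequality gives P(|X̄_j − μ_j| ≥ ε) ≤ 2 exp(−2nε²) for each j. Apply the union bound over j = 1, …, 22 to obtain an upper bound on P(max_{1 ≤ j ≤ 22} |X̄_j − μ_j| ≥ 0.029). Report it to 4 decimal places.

Per-experiment Hoeffding bound: 2·exp(−2·3613·0.029²) = 2·exp(−6.07707) = 0.0045898.
Union bound over 22 events: 22·0.0045898 = 0.10098.

0.1010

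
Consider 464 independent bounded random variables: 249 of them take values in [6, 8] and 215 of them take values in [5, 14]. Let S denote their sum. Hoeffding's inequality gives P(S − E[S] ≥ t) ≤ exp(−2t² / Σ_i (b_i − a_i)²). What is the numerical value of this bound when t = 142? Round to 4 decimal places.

0.1119

Σ(b_i − a_i)² = 249·2² + 215·9² = 18411.
Exponent = 2·142² / 18411 = 2.19043.
Bound = exp(−2.19043) = 0.11187.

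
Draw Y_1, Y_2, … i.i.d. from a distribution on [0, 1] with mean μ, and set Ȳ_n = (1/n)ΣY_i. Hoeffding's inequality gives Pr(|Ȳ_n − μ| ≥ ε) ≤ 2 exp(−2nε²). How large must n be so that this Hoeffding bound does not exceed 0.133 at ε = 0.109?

115

Require 2·exp(−2nε²) ≤ 0.133, i.e. 2nε² ≥ ln(2/0.133) = 2.710553.
So n ≥ 2.710553 / (2·0.109²) = 114.071.
The smallest integer n is 115.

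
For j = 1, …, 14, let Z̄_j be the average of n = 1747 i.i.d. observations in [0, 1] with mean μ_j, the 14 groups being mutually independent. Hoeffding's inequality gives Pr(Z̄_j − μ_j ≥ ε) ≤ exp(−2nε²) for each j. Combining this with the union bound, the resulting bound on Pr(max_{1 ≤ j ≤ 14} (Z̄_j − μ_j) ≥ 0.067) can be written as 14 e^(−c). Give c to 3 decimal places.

Union bound over the 14 events: Pr(max_{1 ≤ j ≤ 14} (Z̄_j − μ_j) ≥ 0.067) ≤ 14·exp(−2nε²) = 14 exp(−2·1747·0.067²).
So c = 2·1747·0.067² = 15.6846.

15.685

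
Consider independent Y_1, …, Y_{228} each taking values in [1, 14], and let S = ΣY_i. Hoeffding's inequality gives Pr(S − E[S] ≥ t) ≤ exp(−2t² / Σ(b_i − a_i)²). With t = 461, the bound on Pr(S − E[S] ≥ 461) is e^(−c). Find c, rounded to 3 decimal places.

11.031

Σ(b_i − a_i)² = 228·(13)² = 38532.
c = 2t²/38532 = 2·461²/38532 = 11.0309.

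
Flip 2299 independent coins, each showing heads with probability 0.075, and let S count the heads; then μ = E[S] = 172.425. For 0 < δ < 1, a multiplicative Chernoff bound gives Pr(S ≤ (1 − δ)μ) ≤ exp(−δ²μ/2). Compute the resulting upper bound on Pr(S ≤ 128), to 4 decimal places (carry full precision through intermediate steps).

Write 128 = (1 − δ)μ, so δ = 1 − 128/172.425 = 0.2576483…
Then the exponent is δ²μ/2 = (μ − 128)²/(2μ) = 5.723012.
Bound = exp(−5.723012) = 0.00327.

0.0033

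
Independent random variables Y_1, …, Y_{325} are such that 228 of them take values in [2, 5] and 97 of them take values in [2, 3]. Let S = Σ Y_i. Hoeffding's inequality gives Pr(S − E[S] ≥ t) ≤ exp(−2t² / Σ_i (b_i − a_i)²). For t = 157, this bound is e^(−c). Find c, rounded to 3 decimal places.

Σ(b_i − a_i)² = 228·3² + 97·1² = 2149.
c = 2t² / 2149 = 2·157² / 2149 = 22.9400.

22.940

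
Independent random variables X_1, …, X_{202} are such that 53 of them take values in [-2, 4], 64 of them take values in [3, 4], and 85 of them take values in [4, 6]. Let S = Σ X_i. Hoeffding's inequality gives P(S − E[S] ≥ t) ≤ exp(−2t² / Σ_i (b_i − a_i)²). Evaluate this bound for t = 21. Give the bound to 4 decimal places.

0.6828

Σ(b_i − a_i)² = 53·6² + 64·1² + 85·2² = 2312.
Exponent = 2·21² / 2312 = 0.38149.
Bound = exp(−0.38149) = 0.68284.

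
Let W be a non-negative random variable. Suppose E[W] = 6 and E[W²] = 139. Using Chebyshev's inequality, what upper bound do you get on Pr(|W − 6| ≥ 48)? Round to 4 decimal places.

Var(W) = E[W²] − (E[W])² = 139 − 36 = 103.
Chebyshev's inequality: Pr(|W − μ| ≥ t) ≤ Var(W)/t² = 103/2304 = 0.0447.

0.0447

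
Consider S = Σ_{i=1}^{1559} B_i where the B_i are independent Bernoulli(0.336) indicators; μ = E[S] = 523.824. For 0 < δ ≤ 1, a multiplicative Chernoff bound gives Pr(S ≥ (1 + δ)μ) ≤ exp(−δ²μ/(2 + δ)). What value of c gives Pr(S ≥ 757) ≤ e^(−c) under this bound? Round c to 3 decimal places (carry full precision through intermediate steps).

42.450

Write 757 = (1 + δ)μ, so δ = 757/523.824 − 1 = 0.4451419…
Then the exponent is δ²μ/(2 + δ) = (757 − μ)² / (μ·(2 + δ)) = 42.450053.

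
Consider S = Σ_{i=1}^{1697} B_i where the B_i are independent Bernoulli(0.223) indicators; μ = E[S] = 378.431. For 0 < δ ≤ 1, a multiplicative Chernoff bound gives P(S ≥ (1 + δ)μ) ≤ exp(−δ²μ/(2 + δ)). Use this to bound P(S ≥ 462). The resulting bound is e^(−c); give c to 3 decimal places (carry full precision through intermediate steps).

8.310

Write 462 = (1 + δ)μ, so δ = 462/378.431 − 1 = 0.2208302…
Then the exponent is δ²μ/(2 + δ) = (462 − μ)² / (μ·(2 + δ)) = 8.309757.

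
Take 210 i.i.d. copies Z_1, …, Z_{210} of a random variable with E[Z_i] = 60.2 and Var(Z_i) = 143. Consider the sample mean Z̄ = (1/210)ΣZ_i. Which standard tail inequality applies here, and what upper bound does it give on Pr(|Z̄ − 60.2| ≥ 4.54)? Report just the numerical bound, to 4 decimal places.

0.0330

With mean and variance of each term known, Chebyshev's inequality bounds the deviation of the sum (or sample mean).
Var(Z̄) = Var(Z_i)/n = 143/210 = 0.68095.
Chebyshev: Pr(|Z̄ − 60.2| ≥ 4.54) ≤ Var(Z̄)/(4.54)² = 143/(210·4.54²) = 0.0330.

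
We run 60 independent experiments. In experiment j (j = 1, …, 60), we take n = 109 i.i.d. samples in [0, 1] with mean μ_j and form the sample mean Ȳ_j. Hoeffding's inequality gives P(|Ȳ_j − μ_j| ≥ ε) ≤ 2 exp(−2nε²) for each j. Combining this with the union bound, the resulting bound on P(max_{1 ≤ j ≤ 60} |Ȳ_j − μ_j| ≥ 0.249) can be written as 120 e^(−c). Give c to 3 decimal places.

13.516

Union bound over the 60 events: P(max_{1 ≤ j ≤ 60} |Ȳ_j − μ_j| ≥ 0.249) ≤ 60·2·exp(−2nε²) = 120 exp(−2·109·0.249²).
So c = 2·109·0.249² = 13.5162.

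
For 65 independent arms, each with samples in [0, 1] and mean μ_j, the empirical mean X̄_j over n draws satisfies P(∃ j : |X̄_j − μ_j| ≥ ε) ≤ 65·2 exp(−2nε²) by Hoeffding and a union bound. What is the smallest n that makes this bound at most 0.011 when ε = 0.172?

159

Need 2·65·exp(−2nε²) ≤ 0.011, i.e. exp(−2nε²) ≤ 0.011/130.
So 2nε² ≥ ln(130/0.011) = 9.377394.
Hence n ≥ 9.377394/(2·0.172²) = 158.488.
The smallest integer n is 159.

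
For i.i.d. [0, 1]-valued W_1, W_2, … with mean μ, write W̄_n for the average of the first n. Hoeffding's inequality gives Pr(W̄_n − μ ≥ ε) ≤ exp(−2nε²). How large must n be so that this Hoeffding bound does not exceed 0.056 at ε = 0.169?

Require exp(−2nε²) ≤ 0.056, i.e. 2nε² ≥ ln(1/0.056) = 2.882404.
So n ≥ 2.882404 / (2·0.169²) = 50.460.
The smallest integer n is 51.

51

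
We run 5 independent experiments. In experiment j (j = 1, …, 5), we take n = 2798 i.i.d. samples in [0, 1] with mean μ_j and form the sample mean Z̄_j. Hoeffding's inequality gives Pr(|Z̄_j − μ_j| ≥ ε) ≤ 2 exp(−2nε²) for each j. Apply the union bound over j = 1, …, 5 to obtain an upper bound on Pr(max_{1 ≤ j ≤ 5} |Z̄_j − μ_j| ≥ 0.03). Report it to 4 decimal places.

0.0650

Per-experiment Hoeffding bound: 2·exp(−2·2798·0.03²) = 2·exp(−5.03640) = 0.012994.
Union bound over 5 events: 5·0.012994 = 0.06497.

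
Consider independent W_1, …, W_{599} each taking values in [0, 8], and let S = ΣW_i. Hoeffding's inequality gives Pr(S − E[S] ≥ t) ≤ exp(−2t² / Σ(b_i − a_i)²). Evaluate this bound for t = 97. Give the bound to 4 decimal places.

0.6121

Σ(b_i − a_i)² = 599·(8)² = 38336.
Exponent = 2·97²/38336 = 0.4909.
Bound = exp(−0.4909) = 0.61209.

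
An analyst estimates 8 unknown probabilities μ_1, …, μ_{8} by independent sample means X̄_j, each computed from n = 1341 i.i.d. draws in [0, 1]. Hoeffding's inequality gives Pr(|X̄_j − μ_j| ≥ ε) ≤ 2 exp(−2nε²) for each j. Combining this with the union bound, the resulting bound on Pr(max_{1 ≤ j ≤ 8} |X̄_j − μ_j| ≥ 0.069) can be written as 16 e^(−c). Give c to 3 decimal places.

12.769

Union bound over the 8 events: Pr(max_{1 ≤ j ≤ 8} |X̄_j − μ_j| ≥ 0.069) ≤ 8·2·exp(−2nε²) = 16 exp(−2·1341·0.069²).
So c = 2·1341·0.069² = 12.7690.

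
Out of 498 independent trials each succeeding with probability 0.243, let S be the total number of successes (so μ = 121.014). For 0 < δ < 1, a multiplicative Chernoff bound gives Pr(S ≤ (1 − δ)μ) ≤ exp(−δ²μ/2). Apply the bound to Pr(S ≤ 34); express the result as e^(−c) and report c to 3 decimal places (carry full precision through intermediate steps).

31.283

Write 34 = (1 − δ)μ, so δ = 1 − 34/121.014 = 0.7190408…
Then the exponent is δ²μ/2 = (μ − 34)²/(2μ) = 31.283307.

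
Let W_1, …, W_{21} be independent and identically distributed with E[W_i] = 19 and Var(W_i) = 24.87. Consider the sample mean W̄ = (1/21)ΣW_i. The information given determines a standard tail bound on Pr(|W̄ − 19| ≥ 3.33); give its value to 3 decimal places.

With mean and variance of each term known, Chebyshev's inequality bounds the deviation of the sum (or sample mean).
Var(W̄) = Var(W_i)/n = 24.87/21 = 1.1843.
Chebyshev: Pr(|W̄ − 19| ≥ 3.33) ≤ Var(W̄)/(3.33)² = 24.87/(21·3.33²) = 0.1068.

0.107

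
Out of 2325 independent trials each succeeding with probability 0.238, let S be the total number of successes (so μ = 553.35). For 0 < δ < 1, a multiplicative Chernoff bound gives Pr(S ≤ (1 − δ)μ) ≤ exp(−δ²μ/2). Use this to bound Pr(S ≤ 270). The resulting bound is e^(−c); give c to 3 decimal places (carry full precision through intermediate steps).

72.547

Write 270 = (1 − δ)μ, so δ = 1 − 270/553.35 = 0.5120629…
Then the exponent is δ²μ/2 = (μ − 270)²/(2μ) = 72.546510.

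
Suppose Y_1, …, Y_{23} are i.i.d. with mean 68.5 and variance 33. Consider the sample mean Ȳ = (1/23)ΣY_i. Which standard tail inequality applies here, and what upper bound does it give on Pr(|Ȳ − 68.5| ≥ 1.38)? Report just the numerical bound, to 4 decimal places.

0.7534

With mean and variance of each term known, Chebyshev's inequality bounds the deviation of the sum (or sample mean).
Var(Ȳ) = Var(Y_i)/n = 33/23 = 1.4348.
Chebyshev: Pr(|Ȳ − 68.5| ≥ 1.38) ≤ Var(Ȳ)/(1.38)² = 33/(23·1.38²) = 0.7534.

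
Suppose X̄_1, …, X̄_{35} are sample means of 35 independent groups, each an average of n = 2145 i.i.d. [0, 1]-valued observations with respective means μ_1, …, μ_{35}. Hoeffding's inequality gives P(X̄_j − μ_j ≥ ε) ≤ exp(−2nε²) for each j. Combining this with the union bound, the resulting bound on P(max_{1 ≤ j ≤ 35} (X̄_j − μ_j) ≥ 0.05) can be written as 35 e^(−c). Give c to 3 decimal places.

10.725

Union bound over the 35 events: P(max_{1 ≤ j ≤ 35} (X̄_j − μ_j) ≥ 0.05) ≤ 35·exp(−2nε²) = 35 exp(−2·2145·0.05²).
So c = 2·2145·0.05² = 10.7250.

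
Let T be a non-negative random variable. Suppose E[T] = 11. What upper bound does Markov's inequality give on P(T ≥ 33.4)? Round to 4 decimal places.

Markov's inequality: for a non-negative random variable, P(T ≥ a) ≤ E[T]/a.
Here E[T] = 11 and a = 33.4, so the bound is 11/33.4 = 0.3293.

0.3293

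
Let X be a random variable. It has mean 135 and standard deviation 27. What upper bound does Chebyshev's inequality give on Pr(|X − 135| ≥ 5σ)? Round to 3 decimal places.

Chebyshev: Pr(|X − μ| ≥ t) ≤ Var(X)/t².
Var(X) = σ² = 27² = 729.
t = 5·27 = 135.
Bound = 729 / 18225 = 0.0400.

0.040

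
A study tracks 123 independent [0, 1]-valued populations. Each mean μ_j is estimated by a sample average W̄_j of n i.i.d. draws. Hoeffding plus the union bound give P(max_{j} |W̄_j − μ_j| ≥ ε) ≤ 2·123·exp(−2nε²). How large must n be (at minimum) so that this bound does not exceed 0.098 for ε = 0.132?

Need 2·123·exp(−2nε²) ≤ 0.098, i.e. exp(−2nε²) ≤ 0.098/246.
So 2nε² ≥ ln(246/0.098) = 7.828119.
Hence n ≥ 7.828119/(2·0.132²) = 224.636.
The smallest integer n is 225.

225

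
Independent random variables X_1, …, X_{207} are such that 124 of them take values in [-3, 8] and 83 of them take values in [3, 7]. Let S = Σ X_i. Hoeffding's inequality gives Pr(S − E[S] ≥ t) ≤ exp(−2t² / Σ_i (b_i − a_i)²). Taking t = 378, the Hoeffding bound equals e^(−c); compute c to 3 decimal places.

17.497

Σ(b_i − a_i)² = 124·11² + 83·4² = 16332.
c = 2t² / 16332 = 2·378² / 16332 = 17.4974.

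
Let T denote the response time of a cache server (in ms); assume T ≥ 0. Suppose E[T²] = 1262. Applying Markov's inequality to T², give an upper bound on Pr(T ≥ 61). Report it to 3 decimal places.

0.339

Since T ≥ 0, the event {T ≥ 61} is the same as {T² ≥ 3721}.
Markov's inequality applied to T² gives Pr(T² ≥ 3721) ≤ E[T²]/3721 = 1262/3721 = 0.3392.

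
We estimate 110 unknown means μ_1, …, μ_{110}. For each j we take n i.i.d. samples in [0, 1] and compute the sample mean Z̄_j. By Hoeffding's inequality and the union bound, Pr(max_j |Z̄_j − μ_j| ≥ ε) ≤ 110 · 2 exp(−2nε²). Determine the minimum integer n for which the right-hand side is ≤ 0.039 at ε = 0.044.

Need 2·110·exp(−2nε²) ≤ 0.039, i.e. exp(−2nε²) ≤ 0.039/220.
So 2nε² ≥ ln(220/0.039) = 8.637821.
Hence n ≥ 8.637821/(2·0.044²) = 2230.842.
The smallest integer n is 2231.

2231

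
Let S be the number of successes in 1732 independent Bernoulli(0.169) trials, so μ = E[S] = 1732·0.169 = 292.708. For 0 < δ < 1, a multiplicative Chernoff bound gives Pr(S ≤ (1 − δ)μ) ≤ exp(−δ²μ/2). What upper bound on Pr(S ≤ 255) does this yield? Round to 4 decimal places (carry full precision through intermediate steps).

Write 255 = (1 − δ)μ, so δ = 1 − 255/292.708 = 0.1288246…
Then the exponent is δ²μ/2 = (μ − 255)²/(2μ) = 2.428860.
Bound = exp(−2.428860) = 0.08814.

0.0881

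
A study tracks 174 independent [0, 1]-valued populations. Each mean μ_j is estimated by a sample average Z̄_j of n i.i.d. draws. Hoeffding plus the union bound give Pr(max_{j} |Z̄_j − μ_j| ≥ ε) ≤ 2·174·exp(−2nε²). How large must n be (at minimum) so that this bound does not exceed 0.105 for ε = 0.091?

Need 2·174·exp(−2nε²) ≤ 0.105, i.e. exp(−2nε²) ≤ 0.105/348.
So 2nε² ≥ ln(348/0.105) = 8.105997.
Hence n ≥ 8.105997/(2·0.091²) = 489.433.
The smallest integer n is 490.

490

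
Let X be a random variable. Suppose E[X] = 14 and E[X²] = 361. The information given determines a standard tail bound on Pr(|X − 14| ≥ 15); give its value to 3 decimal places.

0.733

The first two moments determine the variance, so Chebyshev's inequality is the sharpest standard bound available.
Var(X) = E[X²] − (E[X])² = 361 − 196 = 165.
Chebyshev's inequality: Pr(|X − μ| ≥ t) ≤ Var(X)/t² = 165/225 = 0.7333.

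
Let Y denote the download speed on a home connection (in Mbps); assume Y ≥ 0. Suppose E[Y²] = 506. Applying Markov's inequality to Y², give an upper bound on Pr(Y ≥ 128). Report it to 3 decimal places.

Since Y ≥ 0, the event {Y ≥ 128} is the same as {Y² ≥ 16384}.
Markov's inequality applied to Y² gives Pr(Y² ≥ 16384) ≤ E[Y²]/16384 = 506/16384 = 0.0309.

0.031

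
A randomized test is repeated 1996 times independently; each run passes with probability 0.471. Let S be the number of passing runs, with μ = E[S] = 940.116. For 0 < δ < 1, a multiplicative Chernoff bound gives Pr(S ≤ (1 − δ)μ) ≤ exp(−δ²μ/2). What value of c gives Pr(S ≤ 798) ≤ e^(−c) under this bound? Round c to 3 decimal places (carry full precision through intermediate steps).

10.742

Write 798 = (1 − δ)μ, so δ = 1 − 798/940.116 = 0.1511686…
Then the exponent is δ²μ/2 = (μ − 798)²/(2μ) = 10.741737.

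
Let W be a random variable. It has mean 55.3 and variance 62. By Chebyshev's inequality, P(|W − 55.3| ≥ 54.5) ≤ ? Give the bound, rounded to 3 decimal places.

Chebyshev: P(|W − μ| ≥ t) ≤ Var(W)/t².
Bound = 62 / 2970.25 = 0.0209.

0.021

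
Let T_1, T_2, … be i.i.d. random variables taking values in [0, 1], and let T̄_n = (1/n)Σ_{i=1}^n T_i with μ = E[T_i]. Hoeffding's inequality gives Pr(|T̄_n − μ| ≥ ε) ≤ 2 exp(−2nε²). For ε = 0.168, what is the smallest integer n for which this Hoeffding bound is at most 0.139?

Require 2·exp(−2nε²) ≤ 0.139, i.e. 2nε² ≥ ln(2/0.139) = 2.666429.
So n ≥ 2.666429 / (2·0.168²) = 47.237.
The smallest integer n is 48.

48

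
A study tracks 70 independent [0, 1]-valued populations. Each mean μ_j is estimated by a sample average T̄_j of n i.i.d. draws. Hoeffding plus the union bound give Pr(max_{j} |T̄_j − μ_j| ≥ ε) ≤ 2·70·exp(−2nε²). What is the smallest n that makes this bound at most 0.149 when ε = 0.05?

1370

Need 2·70·exp(−2nε²) ≤ 0.149, i.e. exp(−2nε²) ≤ 0.149/140.
So 2nε² ≥ ln(140/0.149) = 6.845451.
Hence n ≥ 6.845451/(2·0.05²) = 1369.090.
The smallest integer n is 1370.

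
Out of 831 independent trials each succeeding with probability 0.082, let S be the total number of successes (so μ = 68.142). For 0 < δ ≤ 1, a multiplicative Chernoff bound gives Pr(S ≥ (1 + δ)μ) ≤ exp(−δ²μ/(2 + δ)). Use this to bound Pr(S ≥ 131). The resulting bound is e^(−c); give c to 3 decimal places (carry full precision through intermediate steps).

Write 131 = (1 + δ)μ, so δ = 131/68.142 − 1 = 0.922456…
Then the exponent is δ²μ/(2 + δ) = (131 − μ)² / (μ·(2 + δ)) = 19.840758.

19.841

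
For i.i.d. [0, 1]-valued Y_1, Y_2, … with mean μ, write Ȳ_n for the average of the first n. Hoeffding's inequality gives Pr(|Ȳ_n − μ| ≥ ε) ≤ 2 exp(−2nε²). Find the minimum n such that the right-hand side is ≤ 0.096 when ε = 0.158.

61

Require 2·exp(−2nε²) ≤ 0.096, i.e. 2nε² ≥ ln(2/0.096) = 3.036554.
So n ≥ 3.036554 / (2·0.158²) = 60.819.
The smallest integer n is 61.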